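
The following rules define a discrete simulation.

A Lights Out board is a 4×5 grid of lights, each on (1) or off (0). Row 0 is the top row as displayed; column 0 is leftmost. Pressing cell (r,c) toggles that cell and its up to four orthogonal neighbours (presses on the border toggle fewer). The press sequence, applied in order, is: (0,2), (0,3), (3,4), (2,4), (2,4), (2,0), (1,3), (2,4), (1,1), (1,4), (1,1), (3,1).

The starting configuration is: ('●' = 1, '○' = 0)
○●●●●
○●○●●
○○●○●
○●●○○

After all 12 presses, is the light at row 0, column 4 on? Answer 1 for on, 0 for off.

[0] ○●●●●
○●○●●
○○●○●
○●●○○
[1] ○○○○●
○●●●●
○○●○●
○●●○○
[2] ○○●●○
○●●○●
○○●○●
○●●○○
[3] ○○●●○
○●●○●
○○●○○
○●●●●
[4] ○○●●○
○●●○○
○○●●●
○●●●○
[5] ○○●●○
○●●○●
○○●○○
○●●●●
[6] ○○●●○
●●●○●
●●●○○
●●●●●
[7] ○○●○○
●●○●○
●●●●○
●●●●●
[8] ○○●○○
●●○●●
●●●○●
●●●●○
[9] ○●●○○
○○●●●
●○●○●
●●●●○
[10] ○●●○●
○○●○○
●○●○○
●●●●○
[11] ○○●○●
●●○○○
●●●○○
●●●●○
[12] ○○●○●
●●○○○
●○●○○
○○○●○

1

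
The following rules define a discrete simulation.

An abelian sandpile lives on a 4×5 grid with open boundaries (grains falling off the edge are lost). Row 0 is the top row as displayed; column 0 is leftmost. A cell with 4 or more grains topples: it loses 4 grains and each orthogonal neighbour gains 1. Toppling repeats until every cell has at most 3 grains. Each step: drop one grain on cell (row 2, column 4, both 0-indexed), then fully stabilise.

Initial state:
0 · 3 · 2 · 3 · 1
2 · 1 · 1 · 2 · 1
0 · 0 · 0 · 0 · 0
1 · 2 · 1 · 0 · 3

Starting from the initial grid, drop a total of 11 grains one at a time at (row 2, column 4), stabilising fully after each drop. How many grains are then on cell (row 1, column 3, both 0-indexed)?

3

k=0  0 · 3 · 2 · 3 · 1
2 · 1 · 1 · 2 · 1
0 · 0 · 0 · 0 · 0
1 · 2 · 1 · 0 · 3
k=1  0 · 3 · 2 · 3 · 1
2 · 1 · 1 · 2 · 1
0 · 0 · 0 · 0 · 1
1 · 2 · 1 · 0 · 3
k=2  0 · 3 · 2 · 3 · 1
2 · 1 · 1 · 2 · 1
0 · 0 · 0 · 0 · 2
1 · 2 · 1 · 0 · 3
k=3  0 · 3 · 2 · 3 · 1
2 · 1 · 1 · 2 · 1
0 · 0 · 0 · 0 · 3
1 · 2 · 1 · 0 · 3
k=4  0 · 3 · 2 · 3 · 1
2 · 1 · 1 · 2 · 2
0 · 0 · 0 · 1 · 1
1 · 2 · 1 · 1 · 0
k=5  0 · 3 · 2 · 3 · 1
2 · 1 · 1 · 2 · 2
0 · 0 · 0 · 1 · 2
1 · 2 · 1 · 1 · 0
k=6  0 · 3 · 2 · 3 · 1
2 · 1 · 1 · 2 · 2
0 · 0 · 0 · 1 · 3
1 · 2 · 1 · 1 · 0
k=7  0 · 3 · 2 · 3 · 1
2 · 1 · 1 · 2 · 3
0 · 0 · 0 · 2 · 0
1 · 2 · 1 · 1 · 1
k=8  0 · 3 · 2 · 3 · 1
2 · 1 · 1 · 2 · 3
0 · 0 · 0 · 2 · 1
1 · 2 · 1 · 1 · 1
k=9  0 · 3 · 2 · 3 · 1
2 · 1 · 1 · 2 · 3
0 · 0 · 0 · 2 · 2
1 · 2 · 1 · 1 · 1
k=10  0 · 3 · 2 · 3 · 1
2 · 1 · 1 · 2 · 3
0 · 0 · 0 · 2 · 3
1 · 2 · 1 · 1 · 1
k=11  0 · 3 · 2 · 3 · 2
2 · 1 · 1 · 3 · 0
0 · 0 · 0 · 3 · 1
1 · 2 · 1 · 1 · 2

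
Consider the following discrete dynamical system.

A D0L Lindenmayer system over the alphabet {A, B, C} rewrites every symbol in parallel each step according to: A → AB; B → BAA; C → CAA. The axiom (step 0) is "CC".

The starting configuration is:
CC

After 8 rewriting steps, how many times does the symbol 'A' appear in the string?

1632

step 0: CC
step 1: CAACAA
step 2: CAAABABCAAABAB
step 3: CAAABABABBAAABBAACAAABABABBAAABBAA
step 4: CAAABABABBAAABBAAABBAABAAABABABBAABAAABABCAAABABABBAAABBAAABBAABAAABABABBAABAAABAB
step 5: CAAABABABBAAABBAAABBAABAAABABABBAABAAABABABBAABAAABABBAAAB…ABBAABAAABABBAAABABABBAAABBAAABBAABAAABABBAAABABABBAAABBAA  (len 198)
step 6: CAAABABABBAAABBAAABBAABAAABABABBAABAAABABABBAABAAABABBAAAB…BAAABABABBAAABBAABAAABABABBAAABBAAABBAABAAABABABBAABAAABAB  (len 478)
step 7: CAAABABABBAAABBAAABBAABAAABABABBAABAAABABABBAABAAABABBAAAB…ABBAABAAABABBAAABABABBAAABBAAABBAABAAABABBAAABABABBAAABBAA  (len 1154)
step 8: CAAABABABBAAABBAAABBAABAAABABABBAABAAABABABBAABAAABABBAAAB…BAAABABABBAAABBAABAAABABABBAAABBAAABBAABAAABABABBAABAAABAB  (len 2786)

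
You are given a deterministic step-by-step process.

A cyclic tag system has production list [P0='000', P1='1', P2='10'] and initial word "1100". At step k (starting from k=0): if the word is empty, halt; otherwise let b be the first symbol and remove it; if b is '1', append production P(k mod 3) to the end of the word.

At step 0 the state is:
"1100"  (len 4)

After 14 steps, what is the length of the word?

0

0) "1100"  (len 4)
1) "100000"  (len 6)
2) "000001"  (len 6)
3) "00001"  (len 5)
4) "0001"  (len 4)
5) "001"  (len 3)
6) "01"  (len 2)
7) "1"  (len 1)
8) "1"  (len 1)
9) "10"  (len 2)
10) "0000"  (len 4)
11) "000"  (len 3)
12) "00"  (len 2)
13) "0"  (len 1)
14) (halted — word empty)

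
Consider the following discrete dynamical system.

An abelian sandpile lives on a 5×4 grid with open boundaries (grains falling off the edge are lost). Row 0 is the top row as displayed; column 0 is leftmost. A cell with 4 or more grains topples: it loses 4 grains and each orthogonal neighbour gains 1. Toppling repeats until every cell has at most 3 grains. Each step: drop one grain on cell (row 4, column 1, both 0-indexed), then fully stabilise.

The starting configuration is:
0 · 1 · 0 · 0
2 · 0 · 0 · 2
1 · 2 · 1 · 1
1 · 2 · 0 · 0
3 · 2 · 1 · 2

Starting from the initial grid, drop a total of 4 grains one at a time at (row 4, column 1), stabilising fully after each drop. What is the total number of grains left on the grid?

t=0: 0 · 1 · 0 · 0
2 · 0 · 0 · 2
1 · 2 · 1 · 1
1 · 2 · 0 · 0
3 · 2 · 1 · 2
t=1: 0 · 1 · 0 · 0
2 · 0 · 0 · 2
1 · 2 · 1 · 1
1 · 2 · 0 · 0
3 · 3 · 1 · 2
t=2: 0 · 1 · 0 · 0
2 · 0 · 0 · 2
1 · 2 · 1 · 1
2 · 3 · 0 · 0
0 · 1 · 2 · 2
t=3: 0 · 1 · 0 · 0
2 · 0 · 0 · 2
1 · 2 · 1 · 1
2 · 3 · 0 · 0
0 · 2 · 2 · 2
t=4: 0 · 1 · 0 · 0
2 · 0 · 0 · 2
1 · 2 · 1 · 1
2 · 3 · 0 · 0
0 · 3 · 2 · 2

22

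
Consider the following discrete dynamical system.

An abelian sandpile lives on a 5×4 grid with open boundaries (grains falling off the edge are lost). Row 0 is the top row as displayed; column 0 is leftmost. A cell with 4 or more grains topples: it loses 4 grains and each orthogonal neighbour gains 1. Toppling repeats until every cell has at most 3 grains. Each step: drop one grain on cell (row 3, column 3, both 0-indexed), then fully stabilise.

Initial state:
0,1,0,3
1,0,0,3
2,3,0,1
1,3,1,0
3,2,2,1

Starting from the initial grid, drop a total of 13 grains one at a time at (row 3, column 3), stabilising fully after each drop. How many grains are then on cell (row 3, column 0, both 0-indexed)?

3

k=0  0,1,0,3
1,0,0,3
2,3,0,1
1,3,1,0
3,2,2,1
k=1  0,1,0,3
1,0,0,3
2,3,0,1
1,3,1,1
3,2,2,1
k=2  0,1,0,3
1,0,0,3
2,3,0,1
1,3,1,2
3,2,2,1
k=3  0,1,0,3
1,0,0,3
2,3,0,1
1,3,1,3
3,2,2,1
k=4  0,1,0,3
1,0,0,3
2,3,0,2
1,3,2,0
3,2,2,2
k=5  0,1,0,3
1,0,0,3
2,3,0,2
1,3,2,1
3,2,2,2
k=6  0,1,0,3
1,0,0,3
2,3,0,2
1,3,2,2
3,2,2,2
k=7  0,1,0,3
1,0,0,3
2,3,0,2
1,3,2,3
3,2,2,2
k=8  0,1,0,3
1,0,0,3
2,3,0,3
1,3,3,0
3,2,2,3
k=9  0,1,0,3
1,0,0,3
2,3,0,3
1,3,3,1
3,2,2,3
k=10  0,1,0,3
1,0,0,3
2,3,0,3
1,3,3,2
3,2,2,3
k=11  0,1,0,3
1,0,0,3
2,3,0,3
1,3,3,3
3,2,2,3
k=12  0,1,1,0
1,1,1,1
3,0,3,1
3,2,2,3
0,1,1,1
k=13  0,1,1,0
1,1,1,1
3,0,3,2
3,2,3,0
0,1,1,2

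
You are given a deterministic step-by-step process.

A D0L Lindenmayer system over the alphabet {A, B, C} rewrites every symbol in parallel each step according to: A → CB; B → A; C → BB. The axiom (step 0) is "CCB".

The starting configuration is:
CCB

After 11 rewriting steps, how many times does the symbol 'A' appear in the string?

89

k=0  CCB
k=1  BBBBA
k=2  AAAACB
k=3  CBCBCBCBBBA
k=4  BBABBABBABBAAACB
k=5  AACBAACBAACBAACBCBCBBBA
k=6  CBCBBBACBCBBBACBCBBBACBCBBBABBABBAAACB
k=7  BBABBAAACBBBABBAAACBBBABBAAACBBBABBAAACBAACBAACBCBCBBBA
k=8  AACBAACBCBCBBBAAACBAACBCBCBBBAAACBAACBCBCBBBAAACBAACBCBCBBBACBCBBBACBCBBBABBABBAAACB
k=9  CBCBBBACBCBBBABBABBAAACBCBCBBBACBCBBBABBABBAAACBCBCBBBACBC…BCBBBACBCBBBABBABBAAACBBBABBAAACBBBABBAAACBAACBAACBCBCBBBA  (len 131)
k=10  BBABBAAACBBBABBAAACBAACBAACBCBCBBBABBABBAAACBBBABBAAACBAAC…BBBAAACBAACBCBCBBBAAACBAACBCBCBBBACBCBBBACBCBBBABBABBAAACB  (len 194)
k=11  AACBAACBCBCBBBAAACBAACBCBCBBBACBCBBBACBCBBBABBABBAAACBAACB…BCBBBACBCBBBABBABBAAACBBBABBAAACBBBABBAAACBAACBAACBCBCBBBA  (len 299)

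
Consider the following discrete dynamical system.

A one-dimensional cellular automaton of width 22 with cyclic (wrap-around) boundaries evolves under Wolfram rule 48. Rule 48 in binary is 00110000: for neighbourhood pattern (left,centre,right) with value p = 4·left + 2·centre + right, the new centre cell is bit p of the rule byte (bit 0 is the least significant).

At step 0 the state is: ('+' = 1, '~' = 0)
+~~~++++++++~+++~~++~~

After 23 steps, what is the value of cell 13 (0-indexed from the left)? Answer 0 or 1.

0

k=0  +~~~++++++++~+++~~++~~
k=1  ~+~~~~~~~~~~+~~~+~~~+~
k=2  ~~+~~~~~~~~~~+~~~+~~~+
k=3  +~~+~~~~~~~~~~+~~~+~~~
k=4  ~+~~+~~~~~~~~~~+~~~+~~
k=5  ~~+~~+~~~~~~~~~~+~~~+~
k=6  ~~~+~~+~~~~~~~~~~+~~~+
k=7  +~~~+~~+~~~~~~~~~~+~~~
k=8  ~+~~~+~~+~~~~~~~~~~+~~
k=9  ~~+~~~+~~+~~~~~~~~~~+~
k=10  ~~~+~~~+~~+~~~~~~~~~~+
k=11  +~~~+~~~+~~+~~~~~~~~~~
k=12  ~+~~~+~~~+~~+~~~~~~~~~
k=13  ~~+~~~+~~~+~~+~~~~~~~~
k=14  ~~~+~~~+~~~+~~+~~~~~~~
k=15  ~~~~+~~~+~~~+~~+~~~~~~
k=16  ~~~~~+~~~+~~~+~~+~~~~~
k=17  ~~~~~~+~~~+~~~+~~+~~~~
k=18  ~~~~~~~+~~~+~~~+~~+~~~
k=19  ~~~~~~~~+~~~+~~~+~~+~~
k=20  ~~~~~~~~~+~~~+~~~+~~+~
k=21  ~~~~~~~~~~+~~~+~~~+~~+
k=22  +~~~~~~~~~~+~~~+~~~+~~
k=23  ~+~~~~~~~~~~+~~~+~~~+~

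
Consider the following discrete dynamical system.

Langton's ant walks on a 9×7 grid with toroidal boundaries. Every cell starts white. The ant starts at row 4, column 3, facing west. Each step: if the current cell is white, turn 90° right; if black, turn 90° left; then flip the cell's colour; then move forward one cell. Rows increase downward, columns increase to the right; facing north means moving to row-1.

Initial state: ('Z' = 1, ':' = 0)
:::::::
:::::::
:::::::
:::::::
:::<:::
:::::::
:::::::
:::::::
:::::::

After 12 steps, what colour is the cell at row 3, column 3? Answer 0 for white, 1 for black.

1

t=0: :::::::
:::::::
:::::::
:::::::
:::<:::
:::::::
:::::::
:::::::
:::::::
t=1: :::::::
:::::::
:::::::
:::^:::
:::Z:::
:::::::
:::::::
:::::::
:::::::
t=2: :::::::
:::::::
:::::::
:::Z>::
:::Z:::
:::::::
:::::::
:::::::
:::::::
t=3: :::::::
:::::::
:::::::
:::ZZ::
:::Zv::
:::::::
:::::::
:::::::
:::::::
t=4: :::::::
:::::::
:::::::
:::ZZ::
:::<Z::
:::::::
:::::::
:::::::
:::::::
t=5: :::::::
:::::::
:::::::
:::ZZ::
::::Z::
:::v:::
:::::::
:::::::
:::::::
t=6: :::::::
:::::::
:::::::
:::ZZ::
::::Z::
::<Z:::
:::::::
:::::::
:::::::
t=7: :::::::
:::::::
:::::::
:::ZZ::
::^:Z::
::ZZ:::
:::::::
:::::::
:::::::
t=8: :::::::
:::::::
:::::::
:::ZZ::
::Z>Z::
::ZZ:::
:::::::
:::::::
:::::::
t=9: :::::::
:::::::
:::::::
:::ZZ::
::ZZZ::
::Zv:::
:::::::
:::::::
:::::::
t=10: :::::::
:::::::
:::::::
:::ZZ::
::ZZZ::
::Z:>::
:::::::
:::::::
:::::::
t=11: :::::::
:::::::
:::::::
:::ZZ::
::ZZZ::
::Z:Z::
::::v::
:::::::
:::::::
t=12: :::::::
:::::::
:::::::
:::ZZ::
::ZZZ::
::Z:Z::
:::<Z::
:::::::
:::::::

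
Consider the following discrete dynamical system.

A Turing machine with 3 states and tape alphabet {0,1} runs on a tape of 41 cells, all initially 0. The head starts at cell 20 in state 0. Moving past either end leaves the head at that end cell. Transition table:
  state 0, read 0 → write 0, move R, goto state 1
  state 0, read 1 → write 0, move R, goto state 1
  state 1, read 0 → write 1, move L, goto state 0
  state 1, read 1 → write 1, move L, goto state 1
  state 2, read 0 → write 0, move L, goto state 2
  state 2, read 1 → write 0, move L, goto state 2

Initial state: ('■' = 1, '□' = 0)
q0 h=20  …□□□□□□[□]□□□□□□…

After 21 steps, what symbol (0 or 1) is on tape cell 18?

gen 0: q0 h=20  …□□□□□□[□]□□□□□□…
gen 1: q1 h=21  …□□□□□□[□]□□□□□□…
gen 2: q0 h=20  …□□□□□□[□]■□□□□□…
gen 3: q1 h=21  …□□□□□□[■]□□□□□□…
gen 4: q1 h=20  …□□□□□□[□]■□□□□□…
gen 5: q0 h=19  …□□□□□□[□]■■□□□□…
gen 6: q1 h=20  …□□□□□□[■]■□□□□□…
gen 7: q1 h=19  …□□□□□□[□]■■□□□□…
gen 8: q0 h=18  …□□□□□□[□]■■■□□□…
gen 9: q1 h=19  …□□□□□□[■]■■□□□□…
gen 10: q1 h=18  …□□□□□□[□]■■■□□□…
gen 11: q0 h=17  …□□□□□□[□]■■■■□□…
gen 12: q1 h=18  …□□□□□□[■]■■■□□□…
gen 13: q1 h=17  …□□□□□□[□]■■■■□□…
gen 14: q0 h=16  …□□□□□□[□]■■■■■□…
gen 15: q1 h=17  …□□□□□□[■]■■■■□□…
gen 16: q1 h=16  …□□□□□□[□]■■■■■□…
gen 17: q0 h=15  …□□□□□□[□]■■■■■■…
gen 18: q1 h=16  …□□□□□□[■]■■■■■□…
gen 19: q1 h=15  …□□□□□□[□]■■■■■■…
gen 20: q0 h=14  …□□□□□□[□]■■■■■■…
gen 21: q1 h=15  …□□□□□□[■]■■■■■■…

1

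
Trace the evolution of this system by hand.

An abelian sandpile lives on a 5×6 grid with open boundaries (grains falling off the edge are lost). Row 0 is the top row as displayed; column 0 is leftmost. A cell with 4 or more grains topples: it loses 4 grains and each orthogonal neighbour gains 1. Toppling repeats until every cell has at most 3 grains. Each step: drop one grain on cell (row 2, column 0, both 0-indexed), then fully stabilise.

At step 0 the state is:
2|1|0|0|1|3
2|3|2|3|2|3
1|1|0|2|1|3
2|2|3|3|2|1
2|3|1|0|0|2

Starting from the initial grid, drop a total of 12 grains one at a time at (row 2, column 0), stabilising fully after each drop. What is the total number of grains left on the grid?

53

[0] 2|1|0|0|1|3
2|3|2|3|2|3
1|1|0|2|1|3
2|2|3|3|2|1
2|3|1|0|0|2
[1] 2|1|0|0|1|3
2|3|2|3|2|3
2|1|0|2|1|3
2|2|3|3|2|1
2|3|1|0|0|2
[2] 2|1|0|0|1|3
2|3|2|3|2|3
3|1|0|2|1|3
2|2|3|3|2|1
2|3|1|0|0|2
[3] 2|1|0|0|1|3
3|3|2|3|2|3
0|2|0|2|1|3
3|2|3|3|2|1
2|3|1|0|0|2
[4] 2|1|0|0|1|3
3|3|2|3|2|3
1|2|0|2|1|3
3|2|3|3|2|1
2|3|1|0|0|2
[5] 2|1|0|0|1|3
3|3|2|3|2|3
2|2|0|2|1|3
3|2|3|3|2|1
2|3|1|0|0|2
[6] 2|1|0|0|1|3
3|3|2|3|2|3
3|2|0|2|1|3
3|2|3|3|2|1
2|3|1|0|0|2
[7] 3|2|0|0|1|3
1|1|3|3|2|3
3|1|2|3|1|3
2|2|1|0|3|1
0|1|3|1|0|2
[8] 3|2|0|0|1|3
2|1|3|3|2|3
0|2|2|3|1|3
3|2|1|0|3|1
0|1|3|1|0|2
[9] 3|2|0|0|1|3
2|1|3|3|2|3
1|2|2|3|1|3
3|2|1|0|3|1
0|1|3|1|0|2
[10] 3|2|0|0|1|3
2|1|3|3|2|3
2|2|2|3|1|3
3|2|1|0|3|1
0|1|3|1|0|2
[11] 3|2|0|0|1|3
2|1|3|3|2|3
3|2|2|3|1|3
3|2|1|0|3|1
0|1|3|1|0|2
[12] 3|2|0|0|1|3
3|1|3|3|2|3
1|3|2|3|1|3
0|3|1|0|3|1
1|1|3|1|0|2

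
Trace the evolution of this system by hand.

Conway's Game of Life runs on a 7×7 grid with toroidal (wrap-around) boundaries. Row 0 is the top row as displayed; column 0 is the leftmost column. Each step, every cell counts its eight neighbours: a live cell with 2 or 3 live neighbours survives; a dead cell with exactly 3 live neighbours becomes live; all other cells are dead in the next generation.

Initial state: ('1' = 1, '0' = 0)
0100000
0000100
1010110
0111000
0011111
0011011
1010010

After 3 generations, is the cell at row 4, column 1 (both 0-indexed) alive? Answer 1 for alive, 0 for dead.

0

k=0  0100000
0000100
1010110
0111000
0011111
0011011
1010010
k=1  0100000
0101110
0010110
1000000
1000001
1000000
1011110
k=2  1100001
0101010
0110011
1100010
1100001
1001110
1011101
k=3  0000000
0000110
0000010
0000010
0010000
0000000
0010000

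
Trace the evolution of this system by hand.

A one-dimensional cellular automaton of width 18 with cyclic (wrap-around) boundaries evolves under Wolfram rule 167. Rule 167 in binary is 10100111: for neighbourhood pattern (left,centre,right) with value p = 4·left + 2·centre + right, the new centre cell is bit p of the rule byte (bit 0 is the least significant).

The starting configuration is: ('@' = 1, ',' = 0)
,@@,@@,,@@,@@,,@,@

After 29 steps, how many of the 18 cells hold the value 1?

gen 0: ,@@,@@,,@@,@@,,@,@
gen 1: @,,@,,,@,,@,,,@@@@
gen 2: ,,@@,@@@,@@,@@,@@@
gen 3: ,@,,@,@,@,,@,,@,@,
gen 4: @@,@@@@@@,@@,@@@@,
gen 5: ,,@,@@@@,@,,@,@@,@
gen 6: ,@@@,@@,@@,@@@,,@@
gen 7: @,@,@,,@,,@,@,,@,,
gen 8: @@@@@,@@,@@@@,@@,@
gen 9: @@@@,@,,@,@@,@,,@,
gen 10: ,@@,@@,@@@,,@@,@@@
gen 11: @,,@,,@,@,,@,,@,@,
gen 12: @,@@,@@@@,@@,@@@@@
gen 13: ,@,,@,@@,@,,@,@@@@
gen 14: @@,@@@,,@@,@@@,@@,
gen 15: ,,@,@,,@,,@,@,@,,@
gen 16: ,@@@@,@@,@@@@@@,@@
gen 17: @,@@,@,,@,@@@@,@,,
gen 18: @@,,@@,@@@,@@,@@,@
gen 19: @,,@,,@,@,@,,@,,@,
gen 20: @,@@,@@@@@@,@@,@@@
gen 21: ,@,,@,@@@@,@,,@,@@
gen 22: @@,@@@,@@,@@,@@@,,
gen 23: ,,@,@,@,,@,,@,@,,@
gen 24: ,@@@@@@,@@,@@@@,@@
gen 25: @,@@@@,@,,@,@@,@,,
gen 26: @@,@@,@@,@@@,,@@,@
gen 27: @,@,,@,,@,@,,@,,@,
gen 28: @@@,@@,@@@@,@@,@@@
gen 29: @@,@,,@,@@,@,,@,@@

10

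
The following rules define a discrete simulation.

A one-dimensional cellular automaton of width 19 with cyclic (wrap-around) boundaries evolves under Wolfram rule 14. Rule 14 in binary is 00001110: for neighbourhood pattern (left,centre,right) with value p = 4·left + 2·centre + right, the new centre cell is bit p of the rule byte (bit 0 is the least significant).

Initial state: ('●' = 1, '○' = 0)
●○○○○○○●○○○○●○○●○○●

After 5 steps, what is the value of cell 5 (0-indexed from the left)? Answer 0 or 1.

0

gen 0: ●○○○○○○●○○○○●○○●○○●
gen 1: ○○○○○○●●○○○●●○●●○●●
gen 2: ○○○○○●●○○○●●○○●○○●○
gen 3: ○○○○●●○○○●●○○●●○●●○
gen 4: ○○○●●○○○●●○○●●○○●○○
gen 5: ○○●●○○○●●○○●●○○●●○○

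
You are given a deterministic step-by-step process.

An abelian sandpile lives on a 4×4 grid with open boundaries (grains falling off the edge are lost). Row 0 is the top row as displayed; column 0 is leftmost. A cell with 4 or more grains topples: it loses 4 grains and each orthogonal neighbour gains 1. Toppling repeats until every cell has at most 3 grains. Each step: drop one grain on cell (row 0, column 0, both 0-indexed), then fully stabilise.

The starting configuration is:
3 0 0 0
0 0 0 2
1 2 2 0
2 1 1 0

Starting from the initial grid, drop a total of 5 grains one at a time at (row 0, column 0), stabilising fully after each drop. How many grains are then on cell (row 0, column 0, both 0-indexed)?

0

step 0: 3 0 0 0
0 0 0 2
1 2 2 0
2 1 1 0
step 1: 0 1 0 0
1 0 0 2
1 2 2 0
2 1 1 0
step 2: 1 1 0 0
1 0 0 2
1 2 2 0
2 1 1 0
step 3: 2 1 0 0
1 0 0 2
1 2 2 0
2 1 1 0
step 4: 3 1 0 0
1 0 0 2
1 2 2 0
2 1 1 0
step 5: 0 2 0 0
2 0 0 2
1 2 2 0
2 1 1 0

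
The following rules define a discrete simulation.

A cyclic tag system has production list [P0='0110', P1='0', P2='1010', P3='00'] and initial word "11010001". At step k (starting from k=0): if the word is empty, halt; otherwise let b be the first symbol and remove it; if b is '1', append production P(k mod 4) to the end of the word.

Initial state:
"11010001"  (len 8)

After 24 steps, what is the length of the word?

10

gen 0: "11010001"  (len 8)
gen 1: "10100010110"  (len 11)
gen 2: "01000101100"  (len 11)
gen 3: "1000101100"  (len 10)
gen 4: "00010110000"  (len 11)
gen 5: "0010110000"  (len 10)
gen 6: "010110000"  (len 9)
gen 7: "10110000"  (len 8)
gen 8: "011000000"  (len 9)
gen 9: "11000000"  (len 8)
gen 10: "10000000"  (len 8)
gen 11: "00000001010"  (len 11)
gen 12: "0000001010"  (len 10)
gen 13: "000001010"  (len 9)
gen 14: "00001010"  (len 8)
gen 15: "0001010"  (len 7)
gen 16: "001010"  (len 6)
gen 17: "01010"  (len 5)
gen 18: "1010"  (len 4)
gen 19: "0101010"  (len 7)
gen 20: "101010"  (len 6)
gen 21: "010100110"  (len 9)
gen 22: "10100110"  (len 8)
gen 23: "01001101010"  (len 11)
gen 24: "1001101010"  (len 10)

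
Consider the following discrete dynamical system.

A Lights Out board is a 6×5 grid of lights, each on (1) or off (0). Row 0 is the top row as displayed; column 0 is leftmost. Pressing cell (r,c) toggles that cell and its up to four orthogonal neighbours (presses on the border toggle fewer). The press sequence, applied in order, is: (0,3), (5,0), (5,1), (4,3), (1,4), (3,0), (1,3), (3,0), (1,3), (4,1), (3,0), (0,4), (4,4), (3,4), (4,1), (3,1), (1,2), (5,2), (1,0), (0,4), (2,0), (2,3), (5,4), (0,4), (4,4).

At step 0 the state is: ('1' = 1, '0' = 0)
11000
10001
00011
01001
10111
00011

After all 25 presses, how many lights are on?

step 0: 11000
10001
00011
01001
10111
00011
step 1: 11111
10011
00011
01001
10111
00011
step 2: 11111
10011
00011
01001
00111
11011
step 3: 11111
10011
00011
01001
01111
00111
step 4: 11111
10011
00011
01011
01000
00101
step 5: 11110
10000
00010
01011
01000
00101
step 6: 11110
10000
10010
10011
11000
00101
step 7: 11100
10111
10000
10011
11000
00101
step 8: 11100
10111
00000
01011
01000
00101
step 9: 11110
10000
00010
01011
01000
00101
step 10: 11110
10000
00010
00011
10100
01101
step 11: 11110
10000
10010
11011
00100
01101
step 12: 11101
10001
10010
11011
00100
01101
step 13: 11101
10001
10010
11010
00111
01100
step 14: 11101
10001
10011
11001
00110
01100
step 15: 11101
10001
10011
10001
11010
00100
step 16: 11101
10001
11011
01101
10010
00100
step 17: 11001
11111
11111
01101
10010
00100
step 18: 11001
11111
11111
01101
10110
01010
step 19: 01001
00111
01111
01101
10110
01010
step 20: 01010
00110
01111
01101
10110
01010
step 21: 01010
10110
10111
11101
10110
01010
step 22: 01010
10100
10000
11111
10110
01010
step 23: 01010
10100
10000
11111
10111
01001
step 24: 01001
10101
10000
11111
10111
01001
step 25: 01001
10101
10000
11110
10100
01000

13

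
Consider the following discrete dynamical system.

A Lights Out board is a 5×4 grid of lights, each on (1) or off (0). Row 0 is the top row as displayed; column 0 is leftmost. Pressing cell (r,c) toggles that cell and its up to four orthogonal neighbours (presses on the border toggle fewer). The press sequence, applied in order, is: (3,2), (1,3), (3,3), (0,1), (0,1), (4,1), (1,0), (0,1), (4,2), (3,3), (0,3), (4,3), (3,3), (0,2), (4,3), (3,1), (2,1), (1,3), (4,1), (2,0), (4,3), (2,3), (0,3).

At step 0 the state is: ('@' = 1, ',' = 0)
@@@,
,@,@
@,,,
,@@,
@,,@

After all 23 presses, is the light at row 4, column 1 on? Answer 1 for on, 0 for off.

0) @@@,
,@,@
@,,,
,@@,
@,,@
1) @@@,
,@,@
@,@,
,,,@
@,@@
2) @@@@
,@@,
@,@@
,,,@
@,@@
3) @@@@
,@@,
@,@,
,,@,
@,@,
4) ,,,@
,,@,
@,@,
,,@,
@,@,
5) @@@@
,@@,
@,@,
,,@,
@,@,
6) @@@@
,@@,
@,@,
,@@,
,@,,
7) ,@@@
@,@,
,,@,
,@@,
,@,,
8) @,,@
@@@,
,,@,
,@@,
,@,,
9) @,,@
@@@,
,,@,
,@,,
,,@@
10) @,,@
@@@,
,,@@
,@@@
,,@,
11) @,@,
@@@@
,,@@
,@@@
,,@,
12) @,@,
@@@@
,,@@
,@@,
,,,@
13) @,@,
@@@@
,,@,
,@,@
,,,,
14) @@,@
@@,@
,,@,
,@,@
,,,,
15) @@,@
@@,@
,,@,
,@,,
,,@@
16) @@,@
@@,@
,@@,
@,@,
,@@@
17) @@,@
@,,@
@,,,
@@@,
,@@@
18) @@,,
@,@,
@,,@
@@@,
,@@@
19) @@,,
@,@,
@,,@
@,@,
@,,@
20) @@,,
,,@,
,@,@
,,@,
@,,@
21) @@,,
,,@,
,@,@
,,@@
@,@,
22) @@,,
,,@@
,@@,
,,@,
@,@,
23) @@@@
,,@,
,@@,
,,@,
@,@,

0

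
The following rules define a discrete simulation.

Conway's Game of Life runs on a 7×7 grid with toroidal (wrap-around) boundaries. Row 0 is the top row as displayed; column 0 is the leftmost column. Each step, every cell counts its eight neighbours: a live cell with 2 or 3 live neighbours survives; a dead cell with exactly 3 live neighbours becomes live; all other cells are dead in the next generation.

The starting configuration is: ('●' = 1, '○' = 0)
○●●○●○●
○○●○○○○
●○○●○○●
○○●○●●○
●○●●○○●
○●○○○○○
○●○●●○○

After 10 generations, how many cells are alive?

14

gen 0: ○●●○●○●
○○●○○○○
●○○●○○●
○○●○●●○
●○●●○○●
○●○○○○○
○●○●●○○
gen 1: ●●○○●●○
○○●○○●●
○●●●●●●
○○●○●●○
●○●●●●●
○●○○●○○
○●○●●●○
gen 2: ●●○○○○○
○○○○○○○
●●○○○○○
○○○○○○○
●○●○○○●
○●○○○○○
○●○●○○●
gen 3: ●●●○○○○
○○○○○○○
○○○○○○○
○○○○○○●
●●○○○○○
○●○○○○●
○●○○○○○
gen 4: ●●●○○○○
○●○○○○○
○○○○○○○
●○○○○○○
○●○○○○●
○●●○○○○
○○○○○○○
gen 5: ●●●○○○○
●●●○○○○
○○○○○○○
●○○○○○○
○●●○○○○
●●●○○○○
●○○○○○○
gen 6: ○○●○○○●
●○●○○○○
●○○○○○○
○●○○○○○
○○●○○○○
●○●○○○○
○○○○○○●
gen 7: ●●○○○○●
●○○○○○●
●○○○○○○
○●○○○○○
○○●○○○○
○●○○○○○
●●○○○○●
gen 8: ○○○○○●○
○○○○○○○
●●○○○○●
○●○○○○○
○●●○○○○
○●●○○○○
○○●○○○●
gen 9: ○○○○○○○
●○○○○○●
●●○○○○○
○○○○○○○
●○○○○○○
●○○●○○○
○●●○○○○
gen 10: ●●○○○○○
●●○○○○●
●●○○○○●
●●○○○○○
○○○○○○○
●○●○○○○
○●●○○○○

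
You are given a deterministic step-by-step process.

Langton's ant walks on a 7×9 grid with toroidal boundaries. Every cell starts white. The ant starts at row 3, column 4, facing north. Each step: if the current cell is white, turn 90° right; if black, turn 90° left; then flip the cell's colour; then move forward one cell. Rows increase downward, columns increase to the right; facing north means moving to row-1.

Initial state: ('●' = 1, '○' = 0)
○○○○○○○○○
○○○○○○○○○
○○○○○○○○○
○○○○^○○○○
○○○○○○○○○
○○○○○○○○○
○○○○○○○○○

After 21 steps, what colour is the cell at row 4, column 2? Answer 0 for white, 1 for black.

0

t=0: ○○○○○○○○○
○○○○○○○○○
○○○○○○○○○
○○○○^○○○○
○○○○○○○○○
○○○○○○○○○
○○○○○○○○○
t=1: ○○○○○○○○○
○○○○○○○○○
○○○○○○○○○
○○○○●>○○○
○○○○○○○○○
○○○○○○○○○
○○○○○○○○○
t=2: ○○○○○○○○○
○○○○○○○○○
○○○○○○○○○
○○○○●●○○○
○○○○○v○○○
○○○○○○○○○
○○○○○○○○○
t=3: ○○○○○○○○○
○○○○○○○○○
○○○○○○○○○
○○○○●●○○○
○○○○<●○○○
○○○○○○○○○
○○○○○○○○○
t=4: ○○○○○○○○○
○○○○○○○○○
○○○○○○○○○
○○○○^●○○○
○○○○●●○○○
○○○○○○○○○
○○○○○○○○○
t=5: ○○○○○○○○○
○○○○○○○○○
○○○○○○○○○
○○○<○●○○○
○○○○●●○○○
○○○○○○○○○
○○○○○○○○○
t=6: ○○○○○○○○○
○○○○○○○○○
○○○^○○○○○
○○○●○●○○○
○○○○●●○○○
○○○○○○○○○
○○○○○○○○○
t=7: ○○○○○○○○○
○○○○○○○○○
○○○●>○○○○
○○○●○●○○○
○○○○●●○○○
○○○○○○○○○
○○○○○○○○○
t=8: ○○○○○○○○○
○○○○○○○○○
○○○●●○○○○
○○○●v●○○○
○○○○●●○○○
○○○○○○○○○
○○○○○○○○○
t=9: ○○○○○○○○○
○○○○○○○○○
○○○●●○○○○
○○○<●●○○○
○○○○●●○○○
○○○○○○○○○
○○○○○○○○○
t=10: ○○○○○○○○○
○○○○○○○○○
○○○●●○○○○
○○○○●●○○○
○○○v●●○○○
○○○○○○○○○
○○○○○○○○○
t=11: ○○○○○○○○○
○○○○○○○○○
○○○●●○○○○
○○○○●●○○○
○○<●●●○○○
○○○○○○○○○
○○○○○○○○○
t=12: ○○○○○○○○○
○○○○○○○○○
○○○●●○○○○
○○^○●●○○○
○○●●●●○○○
○○○○○○○○○
○○○○○○○○○
t=13: ○○○○○○○○○
○○○○○○○○○
○○○●●○○○○
○○●>●●○○○
○○●●●●○○○
○○○○○○○○○
○○○○○○○○○
t=14: ○○○○○○○○○
○○○○○○○○○
○○○●●○○○○
○○●●●●○○○
○○●v●●○○○
○○○○○○○○○
○○○○○○○○○
t=15: ○○○○○○○○○
○○○○○○○○○
○○○●●○○○○
○○●●●●○○○
○○●○>●○○○
○○○○○○○○○
○○○○○○○○○
t=16: ○○○○○○○○○
○○○○○○○○○
○○○●●○○○○
○○●●^●○○○
○○●○○●○○○
○○○○○○○○○
○○○○○○○○○
t=17: ○○○○○○○○○
○○○○○○○○○
○○○●●○○○○
○○●<○●○○○
○○●○○●○○○
○○○○○○○○○
○○○○○○○○○
t=18: ○○○○○○○○○
○○○○○○○○○
○○○●●○○○○
○○●○○●○○○
○○●v○●○○○
○○○○○○○○○
○○○○○○○○○
t=19: ○○○○○○○○○
○○○○○○○○○
○○○●●○○○○
○○●○○●○○○
○○<●○●○○○
○○○○○○○○○
○○○○○○○○○
t=20: ○○○○○○○○○
○○○○○○○○○
○○○●●○○○○
○○●○○●○○○
○○○●○●○○○
○○v○○○○○○
○○○○○○○○○
t=21: ○○○○○○○○○
○○○○○○○○○
○○○●●○○○○
○○●○○●○○○
○○○●○●○○○
○<●○○○○○○
○○○○○○○○○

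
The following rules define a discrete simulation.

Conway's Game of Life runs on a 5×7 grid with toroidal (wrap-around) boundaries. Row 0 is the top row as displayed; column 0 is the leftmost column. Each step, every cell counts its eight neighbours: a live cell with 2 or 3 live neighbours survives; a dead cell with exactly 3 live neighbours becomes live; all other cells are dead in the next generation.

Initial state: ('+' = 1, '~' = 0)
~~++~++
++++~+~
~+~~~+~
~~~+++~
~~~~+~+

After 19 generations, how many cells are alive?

12

k=0  ~~++~++
++++~+~
~+~~~+~
~~~+++~
~~~~+~+
k=1  ~~~~~~~
+~~+~+~
++~~~+~
~~~+~~+
~~+~~~+
k=2  ~~~~~~+
++~~+~~
+++~~+~
~++~~++
~~~~~~~
k=3  +~~~~~~
~~+~~+~
~~~+++~
~~+~~++
+~~~~++
k=4  ++~~~+~
~~~+~++
~~++~~~
+~~+~~~
++~~~+~
k=5  ~++~~+~
++~+~++
~~++~~+
+~~++~+
~~+~+~~
k=6  ~~~~~+~
~~~+~+~
~~~~~~~
++~~+~+
+~+~+~+
k=7  ~~~+~+~
~~~~+~~
+~~~+++
~+~+~~+
~~~++~~
k=8  ~~~+~+~
~~~+~~~
+~~++~+
~~++~~+
~~~+~+~
k=9  ~~++~~~
~~++~++
+~~~+++
+~+~~~+
~~~+~++
k=10  ~~~~~~~
+++~~~~
~~+~+~~
~+~+~~~
++~++++
k=11  ~~~+++~
~+++~~~
+~~~~~~
~+~~~~+
++~++++
k=12  ~~~~~~~
~+++~~~
+~~~~~~
~++~+~~
~+~+~~~
k=13  ~+~+~~~
~++~~~~
+~~~~~~
++++~~~
~+~+~~~
k=14  ++~+~~~
+++~~~~
+~~+~~~
+~~+~~~
~~~++~~
k=15  +~~++~~
~~~+~~+
+~~+~~+
~~++~~~
++~++~~
k=16  ++~~~++
~~++~++
+~~++~+
~~~~~~+
++~~~~~
k=17  ~~~~++~
~~++~~~
+~+++~~
~+~~~++
~+~~~+~
k=18  ~~++++~
~++~~+~
+~~~+++
~+~+~++
+~~~~~~
k=19  ~~+++++
+++~~~~
~~~+~~~
~+~~~~~
++~~~~~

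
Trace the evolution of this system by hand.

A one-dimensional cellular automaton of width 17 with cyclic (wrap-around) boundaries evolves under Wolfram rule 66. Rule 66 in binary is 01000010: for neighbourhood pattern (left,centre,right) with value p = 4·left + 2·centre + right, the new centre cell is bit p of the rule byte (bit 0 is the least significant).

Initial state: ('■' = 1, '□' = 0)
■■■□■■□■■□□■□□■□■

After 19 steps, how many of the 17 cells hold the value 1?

4

t=0: ■■■□■■□■■□□■□□■□■
t=1: □□■□□■□□■□■□□■□□□
t=2: □■□□■□□■□□□□■□□□□
t=3: ■□□■□□■□□□□■□□□□□
t=4: □□■□□■□□□□■□□□□□■
t=5: □■□□■□□□□■□□□□□■□
t=6: ■□□■□□□□■□□□□□■□□
t=7: □□■□□□□■□□□□□■□□■
t=8: □■□□□□■□□□□□■□□■□
t=9: ■□□□□■□□□□□■□□■□□
t=10: □□□□■□□□□□■□□■□□■
t=11: □□□■□□□□□■□□■□□■□
t=12: □□■□□□□□■□□■□□■□□
t=13: □■□□□□□■□□■□□■□□□
t=14: ■□□□□□■□□■□□■□□□□
t=15: □□□□□■□□■□□■□□□□■
t=16: □□□□■□□■□□■□□□□■□
t=17: □□□■□□■□□■□□□□■□□
t=18: □□■□□■□□■□□□□■□□□
t=19: □■□□■□□■□□□□■□□□□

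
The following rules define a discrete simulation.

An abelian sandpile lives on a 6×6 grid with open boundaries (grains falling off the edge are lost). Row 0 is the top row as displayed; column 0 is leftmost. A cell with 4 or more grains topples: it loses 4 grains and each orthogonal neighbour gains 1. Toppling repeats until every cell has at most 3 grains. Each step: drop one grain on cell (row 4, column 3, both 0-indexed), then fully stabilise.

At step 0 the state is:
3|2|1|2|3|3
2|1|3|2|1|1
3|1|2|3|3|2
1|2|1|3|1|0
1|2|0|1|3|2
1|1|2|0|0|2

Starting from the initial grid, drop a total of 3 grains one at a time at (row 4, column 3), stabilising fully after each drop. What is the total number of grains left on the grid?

0) 3|2|1|2|3|3
2|1|3|2|1|1
3|1|2|3|3|2
1|2|1|3|1|0
1|2|0|1|3|2
1|1|2|0|0|2
1) 3|2|1|2|3|3
2|1|3|2|1|1
3|1|2|3|3|2
1|2|1|3|1|0
1|2|0|2|3|2
1|1|2|0|0|2
2) 3|2|1|2|3|3
2|1|3|2|1|1
3|1|2|3|3|2
1|2|1|3|1|0
1|2|0|3|3|2
1|1|2|0|0|2
3) 3|2|1|2|3|3
2|1|3|3|2|1
3|1|3|1|1|3
1|2|2|2|0|1
1|2|1|2|1|3
1|1|2|1|1|2

64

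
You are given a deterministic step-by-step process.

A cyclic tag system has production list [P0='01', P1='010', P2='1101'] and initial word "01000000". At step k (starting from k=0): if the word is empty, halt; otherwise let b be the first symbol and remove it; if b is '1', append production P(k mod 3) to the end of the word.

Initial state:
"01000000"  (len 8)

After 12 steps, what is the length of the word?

1

0) "01000000"  (len 8)
1) "1000000"  (len 7)
2) "000000010"  (len 9)
3) "00000010"  (len 8)
4) "0000010"  (len 7)
5) "000010"  (len 6)
6) "00010"  (len 5)
7) "0010"  (len 4)
8) "010"  (len 3)
9) "10"  (len 2)
10) "001"  (len 3)
11) "01"  (len 2)
12) "1"  (len 1)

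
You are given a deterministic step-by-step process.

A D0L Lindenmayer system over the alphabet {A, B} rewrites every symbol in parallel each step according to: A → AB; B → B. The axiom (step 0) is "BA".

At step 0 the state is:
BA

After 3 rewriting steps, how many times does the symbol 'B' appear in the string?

4

0) BA
1) BAB
2) BABB
3) BABBB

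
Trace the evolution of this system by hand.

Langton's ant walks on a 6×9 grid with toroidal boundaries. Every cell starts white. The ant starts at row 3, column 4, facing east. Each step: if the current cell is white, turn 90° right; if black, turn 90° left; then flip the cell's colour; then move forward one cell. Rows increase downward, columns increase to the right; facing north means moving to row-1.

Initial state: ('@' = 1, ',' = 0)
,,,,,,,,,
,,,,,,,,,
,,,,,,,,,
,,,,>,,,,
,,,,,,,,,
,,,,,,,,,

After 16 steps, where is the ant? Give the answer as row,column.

3,4

t=0: ,,,,,,,,,
,,,,,,,,,
,,,,,,,,,
,,,,>,,,,
,,,,,,,,,
,,,,,,,,,
t=1: ,,,,,,,,,
,,,,,,,,,
,,,,,,,,,
,,,,@,,,,
,,,,v,,,,
,,,,,,,,,
t=2: ,,,,,,,,,
,,,,,,,,,
,,,,,,,,,
,,,,@,,,,
,,,<@,,,,
,,,,,,,,,
t=3: ,,,,,,,,,
,,,,,,,,,
,,,,,,,,,
,,,^@,,,,
,,,@@,,,,
,,,,,,,,,
t=4: ,,,,,,,,,
,,,,,,,,,
,,,,,,,,,
,,,@>,,,,
,,,@@,,,,
,,,,,,,,,
t=5: ,,,,,,,,,
,,,,,,,,,
,,,,^,,,,
,,,@,,,,,
,,,@@,,,,
,,,,,,,,,
t=6: ,,,,,,,,,
,,,,,,,,,
,,,,@>,,,
,,,@,,,,,
,,,@@,,,,
,,,,,,,,,
t=7: ,,,,,,,,,
,,,,,,,,,
,,,,@@,,,
,,,@,v,,,
,,,@@,,,,
,,,,,,,,,
t=8: ,,,,,,,,,
,,,,,,,,,
,,,,@@,,,
,,,@<@,,,
,,,@@,,,,
,,,,,,,,,
t=9: ,,,,,,,,,
,,,,,,,,,
,,,,^@,,,
,,,@@@,,,
,,,@@,,,,
,,,,,,,,,
t=10: ,,,,,,,,,
,,,,,,,,,
,,,<,@,,,
,,,@@@,,,
,,,@@,,,,
,,,,,,,,,
t=11: ,,,,,,,,,
,,,^,,,,,
,,,@,@,,,
,,,@@@,,,
,,,@@,,,,
,,,,,,,,,
t=12: ,,,,,,,,,
,,,@>,,,,
,,,@,@,,,
,,,@@@,,,
,,,@@,,,,
,,,,,,,,,
t=13: ,,,,,,,,,
,,,@@,,,,
,,,@v@,,,
,,,@@@,,,
,,,@@,,,,
,,,,,,,,,
t=14: ,,,,,,,,,
,,,@@,,,,
,,,<@@,,,
,,,@@@,,,
,,,@@,,,,
,,,,,,,,,
t=15: ,,,,,,,,,
,,,@@,,,,
,,,,@@,,,
,,,v@@,,,
,,,@@,,,,
,,,,,,,,,
t=16: ,,,,,,,,,
,,,@@,,,,
,,,,@@,,,
,,,,>@,,,
,,,@@,,,,
,,,,,,,,,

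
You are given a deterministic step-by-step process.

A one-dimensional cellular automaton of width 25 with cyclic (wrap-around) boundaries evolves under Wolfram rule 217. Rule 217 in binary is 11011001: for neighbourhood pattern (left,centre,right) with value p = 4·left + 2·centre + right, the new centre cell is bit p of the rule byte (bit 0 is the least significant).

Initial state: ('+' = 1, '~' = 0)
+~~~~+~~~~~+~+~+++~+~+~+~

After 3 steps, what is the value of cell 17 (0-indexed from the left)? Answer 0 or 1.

[0] +~~~~+~~~~~+~+~+++~+~+~+~
[1] ~+++~~++++~~~~~+++~~~~~~~
[2] ~++++~++++++++~++++++++++
[3] ~++++~++++++++~++++++++++

1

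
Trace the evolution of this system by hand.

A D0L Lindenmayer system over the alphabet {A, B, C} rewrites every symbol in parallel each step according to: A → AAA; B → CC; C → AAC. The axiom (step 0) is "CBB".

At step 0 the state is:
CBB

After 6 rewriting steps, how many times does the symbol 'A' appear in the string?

t=0: CBB
t=1: AACCCCC
t=2: AAAAAAAACAACAACAACAAC
t=3: AAAAAAAAAAAAAAAAAAAAAAAAAACAAAAAAAACAAAAAAAACAAAAAAAACAAAAAAAAC
t=4: AAAAAAAAAAAAAAAAAAAAAAAAAAAAAAAAAAAAAAAAAAAAAAAAAAAAAAAAAA…AAACAAAAAAAAAAAAAAAAAAAAAAAAAACAAAAAAAAAAAAAAAAAAAAAAAAAAC  (len 189)
t=5: AAAAAAAAAAAAAAAAAAAAAAAAAAAAAAAAAAAAAAAAAAAAAAAAAAAAAAAAAA…AAAAAAAAAAAAAAAAAAAAAAAAAAAAAAAAAAAAAAAAAAAAAAAAAAAAAAAAAC  (len 567)
t=6: AAAAAAAAAAAAAAAAAAAAAAAAAAAAAAAAAAAAAAAAAAAAAAAAAAAAAAAAAA…AAAAAAAAAAAAAAAAAAAAAAAAAAAAAAAAAAAAAAAAAAAAAAAAAAAAAAAAAC  (len 1701)

1696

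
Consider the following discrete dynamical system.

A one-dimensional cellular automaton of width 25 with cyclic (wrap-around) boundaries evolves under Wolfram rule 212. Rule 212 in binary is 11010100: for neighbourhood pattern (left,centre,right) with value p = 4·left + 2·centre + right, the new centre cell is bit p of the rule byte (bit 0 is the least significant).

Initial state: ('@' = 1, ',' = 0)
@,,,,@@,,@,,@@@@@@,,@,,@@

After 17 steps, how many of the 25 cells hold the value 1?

14

k=0  @,,,,@@,,@,,@@@@@@,,@,,@@
k=1  @@,,,,@@,@@,,@@@@@@,@@,,@
k=2  @@@,,,,@,,@@,,@@@@@,,@@,,
k=3  ,@@@,,,@@,,@@,,@@@@@,,@@,
k=4  ,,@@@,,,@@,,@@,,@@@@@,,@@
k=5  @,,@@@,,,@@,,@@,,@@@@@,,@
k=6  @@,,@@@,,,@@,,@@,,@@@@@,,
k=7  ,@@,,@@@,,,@@,,@@,,@@@@@,
k=8  ,,@@,,@@@,,,@@,,@@,,@@@@@
k=9  @,,@@,,@@@,,,@@,,@@,,@@@@
k=10  @@,,@@,,@@@,,,@@,,@@,,@@@
k=11  @@@,,@@,,@@@,,,@@,,@@,,@@
k=12  @@@@,,@@,,@@@,,,@@,,@@,,@
k=13  @@@@@,,@@,,@@@,,,@@,,@@,,
k=14  ,@@@@@,,@@,,@@@,,,@@,,@@,
k=15  ,,@@@@@,,@@,,@@@,,,@@,,@@
k=16  @,,@@@@@,,@@,,@@@,,,@@,,@
k=17  @@,,@@@@@,,@@,,@@@,,,@@,,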